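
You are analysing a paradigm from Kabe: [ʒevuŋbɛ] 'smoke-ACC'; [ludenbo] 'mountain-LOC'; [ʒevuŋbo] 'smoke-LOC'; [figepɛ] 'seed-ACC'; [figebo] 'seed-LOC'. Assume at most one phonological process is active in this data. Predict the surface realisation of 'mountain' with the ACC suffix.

[ludenbɛ]

The ACC morpheme has two allomorphs, [-bɛ] and [-pɛ].
By contrast the LOC suffix keeps its initial [b] throughout — that segment must be underlying.
The ACC suffix is therefore /-pɛ/ underlyingly, with post-nasal voicing: voiceless stops become voiced after a nasal.
After 'mountain', which ends in a nasal, the suffix surfaces as [-bɛ], giving [ludenbɛ].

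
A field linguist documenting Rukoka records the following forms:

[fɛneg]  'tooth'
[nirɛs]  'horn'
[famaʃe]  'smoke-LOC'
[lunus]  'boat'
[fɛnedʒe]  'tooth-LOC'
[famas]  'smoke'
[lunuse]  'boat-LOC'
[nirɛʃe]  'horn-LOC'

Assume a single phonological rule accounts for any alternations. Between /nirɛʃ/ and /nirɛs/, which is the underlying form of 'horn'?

/nirɛʃ/

In [nirɛʃe] and [nirɛs] the final segment of 'horn' alternates: [ʃ] ~ [s].
The stem 'boat' ([lunuse], [lunus]) shows [s] unchanged in both environments, so [s] cannot be basic with [ʃ] derived before the LOC suffix.
The alternation reflects depalatalization: palato-alveolar /dʒ/ and /ʃ/ become [g] and [s] when no front vowel follows. /ʃ/ is underlying.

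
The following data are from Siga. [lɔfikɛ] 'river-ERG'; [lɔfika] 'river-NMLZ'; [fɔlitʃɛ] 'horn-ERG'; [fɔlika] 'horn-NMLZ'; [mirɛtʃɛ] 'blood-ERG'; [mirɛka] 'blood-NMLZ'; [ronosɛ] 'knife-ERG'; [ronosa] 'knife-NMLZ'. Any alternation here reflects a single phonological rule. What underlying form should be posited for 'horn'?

In [fɔlitʃɛ] and [fɔlika] the final segment of 'horn' alternates: [tʃ] ~ [k].
Compare 'river', with invariant [k] in [lɔfikɛ] and [lɔfika]: an analysis with underlying /k/ and a rule producing [tʃ] before the ERG suffix would wrongly predict alternation here too.
The underlying segment must be /tʃ/; palato-alveolar /tʃ/ becomes [k] when no front vowel follows, yielding [k] there.

/fɔlitʃ/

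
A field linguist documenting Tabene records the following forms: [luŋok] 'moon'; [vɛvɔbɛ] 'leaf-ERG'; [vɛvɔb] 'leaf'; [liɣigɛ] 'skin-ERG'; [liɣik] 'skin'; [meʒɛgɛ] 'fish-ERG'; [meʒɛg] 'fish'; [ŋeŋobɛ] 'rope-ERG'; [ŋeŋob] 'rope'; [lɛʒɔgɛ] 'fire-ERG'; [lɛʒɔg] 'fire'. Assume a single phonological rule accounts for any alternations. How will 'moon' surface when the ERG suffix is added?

[luŋogɛ]

In [liɣigɛ] and [liɣik] the final segment of 'skin' alternates: [g] ~ [k].
Compare 'fire', with invariant [g] in [lɛʒɔgɛ] and [lɛʒɔg]: an analysis with underlying /g/ and a rule producing [k] in isolation would wrongly predict alternation here too.
So /k/ is underlying, and a rule of intervocalic voicing — voiceless stops become voiced between vowels — gives [g].
From [luŋok] the stem 'moon' is /luŋok/; between vowels this yields [luŋogɛ].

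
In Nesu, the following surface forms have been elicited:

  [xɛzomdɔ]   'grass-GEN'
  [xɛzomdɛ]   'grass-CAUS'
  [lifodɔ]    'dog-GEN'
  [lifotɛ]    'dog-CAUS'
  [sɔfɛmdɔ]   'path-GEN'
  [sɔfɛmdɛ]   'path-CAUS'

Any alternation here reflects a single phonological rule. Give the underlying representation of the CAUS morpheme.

/-tɛ/

The CAUS suffix surfaces as [-dɛ] and [-tɛ], depending on the final segment of the stem.
The GEN suffix, which begins with [d], is invariant after every stem; so [d] is not altered by any rule here.
So the underlying form is /-tɛ/, and voiceless stops become voiced after a nasal.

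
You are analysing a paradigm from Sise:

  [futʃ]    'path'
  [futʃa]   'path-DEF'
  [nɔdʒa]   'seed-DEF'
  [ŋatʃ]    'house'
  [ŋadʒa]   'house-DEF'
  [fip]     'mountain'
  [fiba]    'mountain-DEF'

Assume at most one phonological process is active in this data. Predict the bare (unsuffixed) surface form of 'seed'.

In [ŋatʃ] and [ŋadʒa] the final segment of 'house' alternates: [tʃ] ~ [dʒ].
Compare 'path', with invariant [tʃ] in [futʃ] and [futʃa]: an analysis with underlying /tʃ/ and a rule producing [dʒ] before the DEF suffix would wrongly predict alternation here too.
So /dʒ/ is underlying, and a rule of word-final obstruent devoicing — voiced obstruents become voiceless word-finally — gives [tʃ].
From [nɔdʒa] the stem 'seed' is /nɔdʒ/; word-finally this yields [nɔtʃ].

[nɔtʃ]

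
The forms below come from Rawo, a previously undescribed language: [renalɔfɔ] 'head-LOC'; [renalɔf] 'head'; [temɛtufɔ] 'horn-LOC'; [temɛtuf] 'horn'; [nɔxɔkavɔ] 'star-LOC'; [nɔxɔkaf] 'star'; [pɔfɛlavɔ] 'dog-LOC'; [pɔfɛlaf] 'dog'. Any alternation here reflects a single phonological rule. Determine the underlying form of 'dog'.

'dog' shows [v] ~ [f] at the end of the stem ([pɔfɛlavɔ] vs [pɔfɛlaf]).
The stem 'head' ([renalɔfɔ], [renalɔf]) shows [f] unchanged in both environments, so [f] cannot be basic with [v] derived before the LOC suffix.
So /v/ is underlying, and a rule of word-final obstruent devoicing — voiced obstruents become voiceless word-finally — gives [f].

/pɔfɛlav/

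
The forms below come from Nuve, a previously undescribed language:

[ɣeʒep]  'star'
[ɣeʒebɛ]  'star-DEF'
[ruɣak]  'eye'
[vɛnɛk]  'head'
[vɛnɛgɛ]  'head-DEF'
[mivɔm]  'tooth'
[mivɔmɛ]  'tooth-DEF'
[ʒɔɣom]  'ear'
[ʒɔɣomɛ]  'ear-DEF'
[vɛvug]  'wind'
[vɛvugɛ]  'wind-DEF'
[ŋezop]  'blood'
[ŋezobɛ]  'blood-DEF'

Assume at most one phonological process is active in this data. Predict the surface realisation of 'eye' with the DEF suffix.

'head' shows [k] ~ [g] at the end of the stem ([vɛnɛk] vs [vɛnɛgɛ]).
If /g/ were underlying and a rule turned it into [k] in isolation, 'wind' would also alternate; but it has [g] in both [vɛvug] and [vɛvugɛ].
The underlying segment must be /k/; voiceless stops become voiced between vowels, yielding [g] there.
From [ruɣak] the stem 'eye' is /ruɣak/; between vowels this yields [ruɣagɛ].

[ruɣagɛ]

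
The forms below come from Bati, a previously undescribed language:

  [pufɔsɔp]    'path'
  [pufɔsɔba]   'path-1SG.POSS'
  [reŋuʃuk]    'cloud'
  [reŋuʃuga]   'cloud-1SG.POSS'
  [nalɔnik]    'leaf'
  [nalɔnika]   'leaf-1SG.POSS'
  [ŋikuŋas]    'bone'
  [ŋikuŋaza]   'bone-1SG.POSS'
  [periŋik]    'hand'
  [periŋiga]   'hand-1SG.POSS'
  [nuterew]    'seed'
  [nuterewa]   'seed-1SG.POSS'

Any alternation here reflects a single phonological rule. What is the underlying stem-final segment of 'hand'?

In [periŋik] and [periŋiga] the final segment of 'hand' alternates: [k] ~ [g].
If /k/ were underlying and a rule turned it into [g] before the 1SG.POSS suffix, 'leaf' would also alternate; but it has [k] in both [nalɔnik] and [nalɔnika].
The underlying segment must be /g/; voiced obstruents become voiceless word-finally, yielding [k] there.

/g/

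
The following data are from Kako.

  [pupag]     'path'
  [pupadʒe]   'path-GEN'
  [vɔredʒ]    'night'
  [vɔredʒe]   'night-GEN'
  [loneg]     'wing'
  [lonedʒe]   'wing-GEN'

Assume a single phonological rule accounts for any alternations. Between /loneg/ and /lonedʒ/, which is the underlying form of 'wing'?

/loneg/

The root 'wing' surfaces as [loneg] and [lonedʒe], with a stem-final [g] ~ [dʒ] alternation.
If /dʒ/ were underlying and a rule turned it into [g] in isolation, 'night' would also alternate; but it has [dʒ] in both [vɔredʒ] and [vɔredʒe].
Therefore /g/ is basic and [dʒ] is derived by palatalization before a front vowel (/g/ becomes palato-alveolar [dʒ] before a front vowel).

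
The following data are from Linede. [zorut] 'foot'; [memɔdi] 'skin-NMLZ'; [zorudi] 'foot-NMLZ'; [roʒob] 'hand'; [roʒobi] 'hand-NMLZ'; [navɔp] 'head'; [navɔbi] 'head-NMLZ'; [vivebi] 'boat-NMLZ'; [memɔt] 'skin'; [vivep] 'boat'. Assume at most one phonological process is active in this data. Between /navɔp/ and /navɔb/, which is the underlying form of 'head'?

The root 'head' surfaces as [navɔp] and [navɔbi], with a stem-final [p] ~ [b] alternation.
The stem 'hand' ([roʒob], [roʒobi]) shows [b] unchanged in both environments, so [b] cannot be basic with [p] derived in isolation.
The underlying segment must be /p/; voiceless stops become voiced between vowels, yielding [b] there.

/navɔp/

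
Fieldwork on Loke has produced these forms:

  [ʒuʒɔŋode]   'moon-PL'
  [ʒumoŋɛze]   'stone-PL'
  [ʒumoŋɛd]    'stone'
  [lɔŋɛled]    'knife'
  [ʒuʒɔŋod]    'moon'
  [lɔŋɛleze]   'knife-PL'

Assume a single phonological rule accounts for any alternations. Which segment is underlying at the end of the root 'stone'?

'stone' shows [d] ~ [z] at the end of the stem ([ʒumoŋɛd] vs [ʒumoŋɛze]).
The stem 'moon' ([ʒuʒɔŋod], [ʒuʒɔŋode]) shows [d] unchanged in both environments, so [d] cannot be basic with [z] derived before the PL suffix.
The underlying segment must be /z/; voiced fricatives become stops word-finally, yielding [d] there.

/z/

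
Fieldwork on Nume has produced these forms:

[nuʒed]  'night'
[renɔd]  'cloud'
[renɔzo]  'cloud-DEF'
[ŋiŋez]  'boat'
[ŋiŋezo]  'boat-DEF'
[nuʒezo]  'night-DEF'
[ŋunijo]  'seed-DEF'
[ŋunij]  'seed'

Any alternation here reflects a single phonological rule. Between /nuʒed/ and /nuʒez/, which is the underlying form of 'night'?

'night' shows [z] ~ [d] at the end of the stem ([nuʒezo] vs [nuʒed]).
But 'boat' keeps [z] in both environments ([ŋiŋezo], [ŋiŋez]), so there is no rule changing /z/ to [d] in isolation.
The underlying segment must be /d/; voiced stops become fricatives between vowels, yielding [z] there.

/nuʒed/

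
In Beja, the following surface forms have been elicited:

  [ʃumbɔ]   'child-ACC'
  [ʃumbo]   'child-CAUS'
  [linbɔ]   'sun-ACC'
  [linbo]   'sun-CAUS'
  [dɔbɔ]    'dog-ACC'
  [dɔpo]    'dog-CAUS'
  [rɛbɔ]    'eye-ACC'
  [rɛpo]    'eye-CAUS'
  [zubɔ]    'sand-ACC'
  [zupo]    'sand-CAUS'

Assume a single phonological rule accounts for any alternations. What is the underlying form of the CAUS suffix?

/-po/

The CAUS morpheme has two allomorphs, [-bo] and [-po].
By contrast the ACC suffix keeps its initial [b] throughout — that segment must be underlying.
So the underlying form is /-po/, and voiceless stops become voiced after a nasal.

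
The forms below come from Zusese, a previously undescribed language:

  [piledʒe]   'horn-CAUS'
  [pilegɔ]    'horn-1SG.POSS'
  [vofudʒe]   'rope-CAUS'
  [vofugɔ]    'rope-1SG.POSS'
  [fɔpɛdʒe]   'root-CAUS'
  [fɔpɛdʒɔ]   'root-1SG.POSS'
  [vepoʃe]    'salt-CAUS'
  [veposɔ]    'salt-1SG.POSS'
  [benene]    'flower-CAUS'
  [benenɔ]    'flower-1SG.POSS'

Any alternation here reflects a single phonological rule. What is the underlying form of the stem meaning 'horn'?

The root 'horn' surfaces as [piledʒe] and [pilegɔ], with a stem-final [dʒ] ~ [g] alternation.
The stem 'root' ([fɔpɛdʒe], [fɔpɛdʒɔ]) shows [dʒ] unchanged in both environments, so [dʒ] cannot be basic with [g] derived before the 1SG.POSS suffix.
The alternation reflects palatalization before a front vowel: /g/ and /s/ become palato-alveolar [dʒ] and [ʃ] before a front vowel. /g/ is underlying.
The underlying form of 'horn' is therefore /pileg/.

/pileg/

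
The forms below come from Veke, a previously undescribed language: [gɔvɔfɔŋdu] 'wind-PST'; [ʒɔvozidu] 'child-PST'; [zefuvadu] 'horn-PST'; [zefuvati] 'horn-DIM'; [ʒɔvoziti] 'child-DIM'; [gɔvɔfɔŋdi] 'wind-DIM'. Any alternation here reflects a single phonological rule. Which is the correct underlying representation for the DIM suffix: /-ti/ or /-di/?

The DIM morpheme has two allomorphs, [-di] and [-ti].
The PST suffix, which begins with [d], is invariant after every stem; so [d] is not altered by any rule here.
So the underlying form is /-ti/, and voiceless stops become voiced after a nasal.

/-ti/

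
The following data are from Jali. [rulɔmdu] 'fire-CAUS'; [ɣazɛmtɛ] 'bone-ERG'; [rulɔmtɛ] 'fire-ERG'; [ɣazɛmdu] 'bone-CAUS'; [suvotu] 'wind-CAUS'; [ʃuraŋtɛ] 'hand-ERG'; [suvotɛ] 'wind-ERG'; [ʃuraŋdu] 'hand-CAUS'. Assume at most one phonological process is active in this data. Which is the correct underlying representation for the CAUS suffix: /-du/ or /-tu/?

/-du/

The CAUS suffix surfaces as [-du] and [-tu], depending on the final segment of the stem.
By contrast the ERG suffix keeps its initial [t] throughout — that segment must be underlying.
So the underlying form is /-du/, and voiced stops become voiceless after a vowel.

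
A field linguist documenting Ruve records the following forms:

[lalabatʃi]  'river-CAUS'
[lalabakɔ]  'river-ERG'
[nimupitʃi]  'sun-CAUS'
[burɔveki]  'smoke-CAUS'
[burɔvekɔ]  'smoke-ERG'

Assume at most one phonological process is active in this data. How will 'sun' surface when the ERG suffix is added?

The root 'river' surfaces as [lalabatʃi] and [lalabakɔ], with a stem-final [tʃ] ~ [k] alternation.
The stem 'smoke' ([burɔveki], [burɔvekɔ]) shows [k] unchanged in both environments, so [k] cannot be basic with [tʃ] derived before the CAUS suffix.
The underlying segment must be /tʃ/; palato-alveolar /tʃ/ becomes [k] when no front vowel follows, yielding [k] there.
The one attested form of 'sun', [nimupitʃi], shows underlying /nimupitʃ/. Applying the same rule when no front vowel follows gives [nimupikɔ].

[nimupikɔ]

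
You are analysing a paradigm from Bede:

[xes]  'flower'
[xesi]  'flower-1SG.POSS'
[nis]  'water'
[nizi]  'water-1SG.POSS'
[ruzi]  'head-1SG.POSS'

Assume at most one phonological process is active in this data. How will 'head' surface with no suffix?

[rus]

In [nis] and [nizi] the final segment of 'water' alternates: [s] ~ [z].
If /s/ were underlying and a rule turned it into [z] before the 1SG.POSS suffix, 'flower' would also alternate; but it has [s] in both [xes] and [xesi].
So /z/ is underlying, and a rule of word-final obstruent devoicing — voiced obstruents become voiceless word-finally — gives [s].
The one attested form of 'head', [ruzi], shows underlying /ruz/. Applying the same rule word-finally gives [rus].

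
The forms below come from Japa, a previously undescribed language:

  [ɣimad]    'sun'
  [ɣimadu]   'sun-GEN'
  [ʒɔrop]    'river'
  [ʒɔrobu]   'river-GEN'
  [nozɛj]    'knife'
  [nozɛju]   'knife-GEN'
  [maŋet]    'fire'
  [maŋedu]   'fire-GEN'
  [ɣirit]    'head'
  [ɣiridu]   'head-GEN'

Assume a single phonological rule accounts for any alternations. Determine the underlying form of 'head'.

/ɣirit/

The root 'head' surfaces as [ɣirit] and [ɣiridu], with a stem-final [t] ~ [d] alternation.
But 'sun' keeps [d] in both environments ([ɣimad], [ɣimadu]), so there is no rule changing /d/ to [t] in isolation.
The underlying segment must be /t/; voiceless stops become voiced between vowels, yielding [d] there.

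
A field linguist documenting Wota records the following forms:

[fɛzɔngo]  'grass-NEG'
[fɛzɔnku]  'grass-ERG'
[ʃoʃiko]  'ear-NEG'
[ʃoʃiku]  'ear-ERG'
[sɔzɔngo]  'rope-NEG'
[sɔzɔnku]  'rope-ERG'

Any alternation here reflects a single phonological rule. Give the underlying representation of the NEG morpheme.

/-go/

The NEG morpheme has two allomorphs, [-go] and [-ko].
The ERG suffix, which begins with [k], is invariant after every stem; so [k] is not altered by any rule here.
So the underlying form is /-go/, and voiced stops become voiceless after a vowel.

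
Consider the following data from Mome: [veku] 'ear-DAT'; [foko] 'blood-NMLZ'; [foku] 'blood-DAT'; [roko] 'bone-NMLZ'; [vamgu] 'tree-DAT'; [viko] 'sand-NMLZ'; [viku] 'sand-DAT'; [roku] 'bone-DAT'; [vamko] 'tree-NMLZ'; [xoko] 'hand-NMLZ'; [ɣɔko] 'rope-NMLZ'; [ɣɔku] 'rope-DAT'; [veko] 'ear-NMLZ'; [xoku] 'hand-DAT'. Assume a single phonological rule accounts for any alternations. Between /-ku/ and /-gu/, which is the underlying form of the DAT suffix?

/-gu/

The DAT suffix surfaces as [-gu] and [-ku], depending on the final segment of the stem.
The NMLZ suffix, which begins with [k], is invariant after every stem; so [k] is not altered by any rule here.
The DAT suffix is therefore /-gu/ underlyingly, with post-vocalic devoicing: voiced stops become voiceless after a vowel.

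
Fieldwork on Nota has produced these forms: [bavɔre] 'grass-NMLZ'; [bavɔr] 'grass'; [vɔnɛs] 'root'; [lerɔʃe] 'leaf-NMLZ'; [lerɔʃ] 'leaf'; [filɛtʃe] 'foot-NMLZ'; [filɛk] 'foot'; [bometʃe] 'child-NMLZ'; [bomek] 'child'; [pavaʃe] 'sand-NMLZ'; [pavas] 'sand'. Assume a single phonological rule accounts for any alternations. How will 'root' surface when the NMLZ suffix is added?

[vɔnɛʃe]

The root 'sand' surfaces as [pavaʃe] and [pavas], with a stem-final [ʃ] ~ [s] alternation.
If /ʃ/ were underlying and a rule turned it into [s] in isolation, 'leaf' would also alternate; but it has [ʃ] in both [lerɔʃe] and [lerɔʃ].
Therefore /s/ is basic and [ʃ] is derived by palatalization before a front vowel (/k/ and /s/ become palato-alveolar [tʃ] and [ʃ] before a front vowel).
The one attested form of 'root', [vɔnɛs], shows underlying /vɔnɛs/. Applying the same rule before a front vowel gives [vɔnɛʃe].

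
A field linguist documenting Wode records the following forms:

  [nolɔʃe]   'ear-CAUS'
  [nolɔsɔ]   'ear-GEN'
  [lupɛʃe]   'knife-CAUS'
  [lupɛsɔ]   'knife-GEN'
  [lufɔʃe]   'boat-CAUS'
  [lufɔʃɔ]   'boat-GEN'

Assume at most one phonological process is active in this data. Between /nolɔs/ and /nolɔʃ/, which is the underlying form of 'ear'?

The root 'ear' surfaces as [nolɔʃe] and [nolɔsɔ], with a stem-final [ʃ] ~ [s] alternation.
Compare 'boat', with invariant [ʃ] in [lufɔʃe] and [lufɔʃɔ]: an analysis with underlying /ʃ/ and a rule producing [s] before the GEN suffix would wrongly predict alternation here too.
The alternation reflects palatalization before a front vowel: /s/ becomes palato-alveolar [ʃ] before a front vowel. /s/ is underlying.

/nolɔs/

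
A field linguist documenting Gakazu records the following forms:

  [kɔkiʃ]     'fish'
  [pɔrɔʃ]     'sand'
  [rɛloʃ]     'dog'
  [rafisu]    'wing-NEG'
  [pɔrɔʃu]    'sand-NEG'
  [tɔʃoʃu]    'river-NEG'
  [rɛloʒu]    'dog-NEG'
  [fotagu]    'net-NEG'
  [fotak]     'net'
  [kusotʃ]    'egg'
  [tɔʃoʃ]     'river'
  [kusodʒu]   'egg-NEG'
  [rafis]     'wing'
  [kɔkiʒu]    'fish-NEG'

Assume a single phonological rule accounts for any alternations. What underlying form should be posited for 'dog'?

In [rɛloʒu] and [rɛloʃ] the final segment of 'dog' alternates: [ʒ] ~ [ʃ].
Compare 'sand', with invariant [ʃ] in [pɔrɔʃu] and [pɔrɔʃ]: an analysis with underlying /ʃ/ and a rule producing [ʒ] before the NEG suffix would wrongly predict alternation here too.
The underlying segment must be /ʒ/; voiced obstruents become voiceless word-finally, yielding [ʃ] there.
The underlying form of 'dog' is therefore /rɛloʒ/.

/rɛloʒ/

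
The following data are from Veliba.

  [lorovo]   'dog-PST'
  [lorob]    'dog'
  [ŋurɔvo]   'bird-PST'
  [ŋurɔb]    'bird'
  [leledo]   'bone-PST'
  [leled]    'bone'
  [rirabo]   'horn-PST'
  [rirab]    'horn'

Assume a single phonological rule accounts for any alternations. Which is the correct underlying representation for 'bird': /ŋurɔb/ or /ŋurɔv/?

/ŋurɔv/

'bird' shows [v] ~ [b] at the end of the stem ([ŋurɔvo] vs [ŋurɔb]).
If /b/ were underlying and a rule turned it into [v] before the PST suffix, 'horn' would also alternate; but it has [b] in both [rirabo] and [rirab].
So /v/ is underlying, and a rule of word-final hardening — voiced fricatives become stops word-finally — gives [b].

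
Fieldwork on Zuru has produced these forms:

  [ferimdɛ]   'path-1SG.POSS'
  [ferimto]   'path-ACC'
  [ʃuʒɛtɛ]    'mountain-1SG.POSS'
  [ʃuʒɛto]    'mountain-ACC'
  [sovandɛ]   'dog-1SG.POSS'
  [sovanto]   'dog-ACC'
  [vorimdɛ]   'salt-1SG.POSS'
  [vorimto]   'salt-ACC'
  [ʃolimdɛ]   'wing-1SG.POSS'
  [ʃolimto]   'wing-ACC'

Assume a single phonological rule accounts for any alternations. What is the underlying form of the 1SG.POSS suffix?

The 1SG.POSS suffix surfaces as [-dɛ] and [-tɛ], depending on the final segment of the stem.
By contrast the ACC suffix keeps its initial [t] throughout — that segment must be underlying.
So the underlying form is /-dɛ/, and voiced stops become voiceless after a vowel.

/-dɛ/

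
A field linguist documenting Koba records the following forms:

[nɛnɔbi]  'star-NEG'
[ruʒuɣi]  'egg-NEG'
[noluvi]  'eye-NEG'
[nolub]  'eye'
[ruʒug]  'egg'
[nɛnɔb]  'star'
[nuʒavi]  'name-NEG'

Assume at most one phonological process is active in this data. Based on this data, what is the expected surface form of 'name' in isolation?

In [nolub] and [noluvi] the final segment of 'eye' alternates: [b] ~ [v].
The stem 'star' ([nɛnɔb], [nɛnɔbi]) shows [b] unchanged in both environments, so [b] cannot be basic with [v] derived before the NEG suffix.
The alternation reflects word-final hardening: voiced fricatives become stops word-finally. /v/ is underlying.
The one attested form of 'name', [nuʒavi], shows underlying /nuʒav/. Applying the same rule word-finally gives [nuʒab].

[nuʒab]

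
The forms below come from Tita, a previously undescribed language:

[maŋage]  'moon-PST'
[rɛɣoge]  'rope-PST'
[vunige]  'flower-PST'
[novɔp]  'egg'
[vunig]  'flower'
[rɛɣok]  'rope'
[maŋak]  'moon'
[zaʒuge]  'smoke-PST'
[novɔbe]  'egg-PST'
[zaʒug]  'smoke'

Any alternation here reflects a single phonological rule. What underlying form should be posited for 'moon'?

/maŋak/

In [maŋak] and [maŋage] the final segment of 'moon' alternates: [k] ~ [g].
But 'flower' keeps [g] in both environments ([vunig], [vunige]), so there is no rule changing /g/ to [k] in isolation.
The alternation reflects intervocalic voicing: voiceless stops become voiced between vowels. /k/ is underlying.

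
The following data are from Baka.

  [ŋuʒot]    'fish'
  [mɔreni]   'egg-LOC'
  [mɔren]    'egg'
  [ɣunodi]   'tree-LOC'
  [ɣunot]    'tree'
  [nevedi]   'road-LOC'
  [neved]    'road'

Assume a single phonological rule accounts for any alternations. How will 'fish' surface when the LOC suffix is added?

The stem for 'tree' ends in [d] in [ɣunodi] but [t] in [ɣunot].
But 'road' keeps [d] in both environments ([nevedi], [neved]), so there is no rule changing /d/ to [t] in isolation.
So /t/ is underlying, and a rule of intervocalic voicing — voiceless stops become voiced between vowels — gives [d].
From [ŋuʒot] the stem 'fish' is /ŋuʒot/; between vowels this yields [ŋuʒodi].

[ŋuʒodi]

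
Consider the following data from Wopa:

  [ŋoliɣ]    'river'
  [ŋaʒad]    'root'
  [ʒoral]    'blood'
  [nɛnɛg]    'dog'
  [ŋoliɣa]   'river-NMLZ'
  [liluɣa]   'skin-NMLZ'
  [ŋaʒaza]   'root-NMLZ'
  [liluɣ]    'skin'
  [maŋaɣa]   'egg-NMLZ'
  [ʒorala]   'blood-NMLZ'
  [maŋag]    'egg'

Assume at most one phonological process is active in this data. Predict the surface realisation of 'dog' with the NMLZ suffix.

[nɛnɛɣa]

The root 'egg' surfaces as [maŋaɣa] and [maŋag], with a stem-final [ɣ] ~ [g] alternation.
Compare 'skin', with invariant [ɣ] in [liluɣa] and [liluɣ]: an analysis with underlying /ɣ/ and a rule producing [g] in isolation would wrongly predict alternation here too.
So /g/ is underlying, and a rule of intervocalic spirantization — voiced stops become fricatives between vowels — gives [ɣ].
From [nɛnɛg] the stem 'dog' is /nɛnɛg/; between vowels this yields [nɛnɛɣa].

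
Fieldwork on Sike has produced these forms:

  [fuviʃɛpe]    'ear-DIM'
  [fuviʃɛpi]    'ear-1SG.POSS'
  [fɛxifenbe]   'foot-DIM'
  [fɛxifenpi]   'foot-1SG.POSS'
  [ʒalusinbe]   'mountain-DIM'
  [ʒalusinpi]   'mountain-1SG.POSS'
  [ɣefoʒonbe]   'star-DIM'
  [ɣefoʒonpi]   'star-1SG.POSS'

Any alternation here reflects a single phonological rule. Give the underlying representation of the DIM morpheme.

/-be/

The DIM suffix surfaces as [-be] and [-pe], depending on the final segment of the stem.
By contrast the 1SG.POSS suffix keeps its initial [p] throughout — that segment must be underlying.
So the underlying form is /-be/, and voiced stops become voiceless after a vowel.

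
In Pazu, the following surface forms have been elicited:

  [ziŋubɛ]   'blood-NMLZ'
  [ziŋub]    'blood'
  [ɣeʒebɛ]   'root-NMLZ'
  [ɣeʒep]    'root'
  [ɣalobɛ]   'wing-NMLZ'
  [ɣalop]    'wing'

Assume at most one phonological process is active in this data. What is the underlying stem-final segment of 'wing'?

In [ɣalobɛ] and [ɣalop] the final segment of 'wing' alternates: [b] ~ [p].
Compare 'blood', with invariant [b] in [ziŋubɛ] and [ziŋub]: an analysis with underlying /b/ and a rule producing [p] in isolation would wrongly predict alternation here too.
Therefore /p/ is basic and [b] is derived by intervocalic voicing (voiceless stops become voiced between vowels).

/p/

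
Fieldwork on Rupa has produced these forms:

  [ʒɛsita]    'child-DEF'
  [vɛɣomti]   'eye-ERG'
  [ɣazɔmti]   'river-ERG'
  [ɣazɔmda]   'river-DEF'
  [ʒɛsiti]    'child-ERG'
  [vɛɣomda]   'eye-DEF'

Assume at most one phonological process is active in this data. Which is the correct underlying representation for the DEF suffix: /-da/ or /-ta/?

/-da/

The DEF morpheme has two allomorphs, [-da] and [-ta].
By contrast the ERG suffix keeps its initial [t] throughout — that segment must be underlying.
So the underlying form is /-da/, and voiced stops become voiceless after a vowel.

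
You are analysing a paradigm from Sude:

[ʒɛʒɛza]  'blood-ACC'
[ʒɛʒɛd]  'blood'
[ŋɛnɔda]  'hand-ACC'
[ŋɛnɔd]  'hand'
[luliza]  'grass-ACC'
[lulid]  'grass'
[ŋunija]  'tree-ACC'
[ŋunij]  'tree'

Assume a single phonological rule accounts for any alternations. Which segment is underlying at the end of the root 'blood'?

The root 'blood' surfaces as [ʒɛʒɛza] and [ʒɛʒɛd], with a stem-final [z] ~ [d] alternation.
If /d/ were underlying and a rule turned it into [z] before the ACC suffix, 'hand' would also alternate; but it has [d] in both [ŋɛnɔda] and [ŋɛnɔd].
The underlying segment must be /z/; voiced fricatives become stops word-finally, yielding [d] there.

/z/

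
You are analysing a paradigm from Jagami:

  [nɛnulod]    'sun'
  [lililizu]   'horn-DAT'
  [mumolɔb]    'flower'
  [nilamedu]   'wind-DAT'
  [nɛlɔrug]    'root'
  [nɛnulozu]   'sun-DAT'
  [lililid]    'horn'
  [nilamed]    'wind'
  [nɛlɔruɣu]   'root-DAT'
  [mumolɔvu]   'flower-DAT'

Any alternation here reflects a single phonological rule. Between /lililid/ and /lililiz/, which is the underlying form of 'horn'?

'horn' shows [z] ~ [d] at the end of the stem ([lililizu] vs [lililid]).
If /d/ were underlying and a rule turned it into [z] before the DAT suffix, 'wind' would also alternate; but it has [d] in both [nilamedu] and [nilamed].
Therefore /z/ is basic and [d] is derived by word-final hardening (voiced fricatives become stops word-finally).

/lililiz/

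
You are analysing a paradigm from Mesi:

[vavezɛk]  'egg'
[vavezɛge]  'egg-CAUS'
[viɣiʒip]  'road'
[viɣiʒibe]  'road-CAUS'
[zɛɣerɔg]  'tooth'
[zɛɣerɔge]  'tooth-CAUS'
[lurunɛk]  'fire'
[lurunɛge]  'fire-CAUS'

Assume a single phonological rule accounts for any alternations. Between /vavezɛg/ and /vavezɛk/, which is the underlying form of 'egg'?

/vavezɛk/

'egg' shows [k] ~ [g] at the end of the stem ([vavezɛk] vs [vavezɛge]).
The stem 'tooth' ([zɛɣerɔg], [zɛɣerɔge]) shows [g] unchanged in both environments, so [g] cannot be basic with [k] derived in isolation.
The underlying segment must be /k/; voiceless stops become voiced between vowels, yielding [g] there.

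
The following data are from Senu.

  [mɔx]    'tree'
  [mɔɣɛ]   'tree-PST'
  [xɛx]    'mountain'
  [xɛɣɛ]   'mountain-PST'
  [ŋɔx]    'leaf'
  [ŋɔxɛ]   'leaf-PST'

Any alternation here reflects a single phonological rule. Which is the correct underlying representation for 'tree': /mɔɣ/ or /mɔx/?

/mɔɣ/

The stem for 'tree' ends in [ɣ] in [mɔɣɛ] but [x] in [mɔx].
If /x/ were underlying and a rule turned it into [ɣ] before the PST suffix, 'leaf' would also alternate; but it has [x] in both [ŋɔxɛ] and [ŋɔx].
The underlying segment must be /ɣ/; voiced obstruents become voiceless word-finally, yielding [x] there.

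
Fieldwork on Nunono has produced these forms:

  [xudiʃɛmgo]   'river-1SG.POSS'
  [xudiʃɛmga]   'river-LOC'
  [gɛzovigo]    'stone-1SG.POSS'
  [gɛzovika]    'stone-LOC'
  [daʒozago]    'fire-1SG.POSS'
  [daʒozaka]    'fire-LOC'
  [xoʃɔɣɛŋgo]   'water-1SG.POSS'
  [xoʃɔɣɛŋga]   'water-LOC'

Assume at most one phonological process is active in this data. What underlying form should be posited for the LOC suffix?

/-ka/

The LOC morpheme has two allomorphs, [-ga] and [-ka].
By contrast the 1SG.POSS suffix keeps its initial [g] throughout — that segment must be underlying.
The LOC suffix is therefore /-ka/ underlyingly, with post-nasal voicing: voiceless stops become voiced after a nasal.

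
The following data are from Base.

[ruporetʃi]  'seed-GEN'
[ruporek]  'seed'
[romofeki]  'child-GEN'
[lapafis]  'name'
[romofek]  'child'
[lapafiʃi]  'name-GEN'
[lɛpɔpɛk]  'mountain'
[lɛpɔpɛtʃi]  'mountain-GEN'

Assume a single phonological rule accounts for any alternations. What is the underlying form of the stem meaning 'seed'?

The stem for 'seed' ends in [tʃ] in [ruporetʃi] but [k] in [ruporek].
The stem 'child' ([romofeki], [romofek]) shows [k] unchanged in both environments, so [k] cannot be basic with [tʃ] derived before the GEN suffix.
Therefore /tʃ/ is basic and [k] is derived by depalatalization (palato-alveolar /tʃ/ and /ʃ/ become [k] and [s] when no front vowel follows).
Hence 'seed' is /ruporetʃ/ underlyingly.

/ruporetʃ/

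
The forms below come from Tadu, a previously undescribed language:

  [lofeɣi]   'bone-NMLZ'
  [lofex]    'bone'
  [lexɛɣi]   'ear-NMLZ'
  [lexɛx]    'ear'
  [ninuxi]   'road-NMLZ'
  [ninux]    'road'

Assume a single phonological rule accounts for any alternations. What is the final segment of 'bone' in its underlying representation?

In [lofeɣi] and [lofex] the final segment of 'bone' alternates: [ɣ] ~ [x].
But 'road' keeps [x] in both environments ([ninuxi], [ninux]), so there is no rule changing /x/ to [ɣ] before the NMLZ suffix.
The alternation reflects word-final obstruent devoicing: voiced obstruents become voiceless word-finally. /ɣ/ is underlying.

/ɣ/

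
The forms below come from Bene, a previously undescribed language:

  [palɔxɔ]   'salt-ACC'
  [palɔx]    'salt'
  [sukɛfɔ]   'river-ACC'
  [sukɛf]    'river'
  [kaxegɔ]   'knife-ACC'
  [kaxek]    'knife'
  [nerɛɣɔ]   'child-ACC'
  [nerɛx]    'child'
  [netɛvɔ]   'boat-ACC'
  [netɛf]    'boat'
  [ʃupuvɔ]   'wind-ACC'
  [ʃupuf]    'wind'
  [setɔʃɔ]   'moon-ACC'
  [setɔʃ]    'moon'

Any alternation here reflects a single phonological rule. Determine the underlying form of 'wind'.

'wind' shows [v] ~ [f] at the end of the stem ([ʃupuvɔ] vs [ʃupuf]).
But 'river' keeps [f] in both environments ([sukɛfɔ], [sukɛf]), so there is no rule changing /f/ to [v] before the ACC suffix.
So /v/ is underlying, and a rule of word-final obstruent devoicing — voiced obstruents become voiceless word-finally — gives [f].

/ʃupuv/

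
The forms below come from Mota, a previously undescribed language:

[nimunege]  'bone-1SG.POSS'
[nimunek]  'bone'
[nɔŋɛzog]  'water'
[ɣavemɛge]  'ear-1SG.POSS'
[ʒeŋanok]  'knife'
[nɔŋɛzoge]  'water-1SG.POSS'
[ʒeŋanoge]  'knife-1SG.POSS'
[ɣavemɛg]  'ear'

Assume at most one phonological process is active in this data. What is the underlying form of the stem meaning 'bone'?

/nimunek/

The stem for 'bone' ends in [k] in [nimunek] but [g] in [nimunege].
The stem 'water' ([nɔŋɛzog], [nɔŋɛzoge]) shows [g] unchanged in both environments, so [g] cannot be basic with [k] derived in isolation.
So /k/ is underlying, and a rule of intervocalic voicing — voiceless stops become voiced between vowels — gives [g].
So 'bone' = /nimunek/.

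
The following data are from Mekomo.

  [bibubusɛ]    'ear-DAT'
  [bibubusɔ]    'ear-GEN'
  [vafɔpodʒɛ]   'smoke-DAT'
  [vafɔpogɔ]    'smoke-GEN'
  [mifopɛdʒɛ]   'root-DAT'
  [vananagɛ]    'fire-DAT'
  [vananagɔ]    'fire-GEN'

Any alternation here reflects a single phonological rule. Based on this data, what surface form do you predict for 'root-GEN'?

[mifopɛgɔ]

The stem for 'smoke' ends in [dʒ] in [vafɔpodʒɛ] but [g] in [vafɔpogɔ].
But 'fire' keeps [g] in both environments ([vananagɛ], [vananagɔ]), so there is no rule changing /g/ to [dʒ] before the DAT suffix.
Therefore /dʒ/ is basic and [g] is derived by depalatalization (palato-alveolar /dʒ/ becomes [g] when no front vowel follows).
The one attested form of 'root', [mifopɛdʒɛ], shows underlying /mifopɛdʒ/. Applying the same rule when no front vowel follows gives [mifopɛgɔ].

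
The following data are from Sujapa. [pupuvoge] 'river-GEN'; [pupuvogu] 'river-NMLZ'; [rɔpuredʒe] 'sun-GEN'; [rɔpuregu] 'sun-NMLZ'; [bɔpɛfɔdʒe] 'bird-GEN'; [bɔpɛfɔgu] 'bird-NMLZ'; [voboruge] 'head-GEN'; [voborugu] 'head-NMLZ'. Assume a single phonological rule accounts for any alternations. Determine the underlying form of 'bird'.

/bɔpɛfɔdʒ/

In [bɔpɛfɔdʒe] and [bɔpɛfɔgu] the final segment of 'bird' alternates: [dʒ] ~ [g].
But 'head' keeps [g] in both environments ([voboruge], [voborugu]), so there is no rule changing /g/ to [dʒ] before the GEN suffix.
So /dʒ/ is underlying, and a rule of depalatalization — palato-alveolar /dʒ/ becomes [g] when no front vowel follows — gives [g].
Hence 'bird' is /bɔpɛfɔdʒ/ underlyingly.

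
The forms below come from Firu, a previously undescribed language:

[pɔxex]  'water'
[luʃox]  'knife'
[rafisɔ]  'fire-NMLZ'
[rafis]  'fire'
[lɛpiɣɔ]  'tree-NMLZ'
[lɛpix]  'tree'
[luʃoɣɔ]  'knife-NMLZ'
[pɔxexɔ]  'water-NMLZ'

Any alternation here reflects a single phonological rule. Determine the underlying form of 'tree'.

/lɛpiɣ/

In [lɛpiɣɔ] and [lɛpix] the final segment of 'tree' alternates: [ɣ] ~ [x].
The stem 'water' ([pɔxexɔ], [pɔxex]) shows [x] unchanged in both environments, so [x] cannot be basic with [ɣ] derived before the NMLZ suffix.
The underlying segment must be /ɣ/; voiced obstruents become voiceless word-finally, yielding [x] there.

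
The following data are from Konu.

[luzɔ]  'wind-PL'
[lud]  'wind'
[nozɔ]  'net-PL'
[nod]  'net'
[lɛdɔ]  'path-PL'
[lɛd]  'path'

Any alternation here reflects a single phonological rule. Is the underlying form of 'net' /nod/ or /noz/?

The stem for 'net' ends in [z] in [nozɔ] but [d] in [nod].
The stem 'path' ([lɛdɔ], [lɛd]) shows [d] unchanged in both environments, so [d] cannot be basic with [z] derived before the PL suffix.
The underlying segment must be /z/; voiced fricatives become stops word-finally, yielding [d] there.

/noz/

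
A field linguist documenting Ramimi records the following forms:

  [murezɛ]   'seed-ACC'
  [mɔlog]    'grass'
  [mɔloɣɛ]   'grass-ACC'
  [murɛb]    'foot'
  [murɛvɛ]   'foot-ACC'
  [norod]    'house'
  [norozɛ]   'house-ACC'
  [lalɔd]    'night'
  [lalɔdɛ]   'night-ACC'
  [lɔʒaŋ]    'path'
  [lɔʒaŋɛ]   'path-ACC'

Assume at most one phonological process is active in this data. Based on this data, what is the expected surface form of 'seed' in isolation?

The root 'house' surfaces as [norod] and [norozɛ], with a stem-final [d] ~ [z] alternation.
But 'night' keeps [d] in both environments ([lalɔd], [lalɔdɛ]), so there is no rule changing /d/ to [z] before the ACC suffix.
Therefore /z/ is basic and [d] is derived by word-final hardening (voiced fricatives become stops word-finally).
The one attested form of 'seed', [murezɛ], shows underlying /murez/. Applying the same rule word-finally gives [mured].

[mured]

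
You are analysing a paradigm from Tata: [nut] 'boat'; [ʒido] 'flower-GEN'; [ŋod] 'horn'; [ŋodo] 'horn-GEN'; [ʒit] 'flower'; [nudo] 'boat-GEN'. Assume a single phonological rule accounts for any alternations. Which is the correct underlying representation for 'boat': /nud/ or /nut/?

The stem for 'boat' ends in [t] in [nut] but [d] in [nudo].
Compare 'horn', with invariant [d] in [ŋod] and [ŋodo]: an analysis with underlying /d/ and a rule producing [t] in isolation would wrongly predict alternation here too.
So /t/ is underlying, and a rule of intervocalic voicing — voiceless stops become voiced between vowels — gives [d].

/nut/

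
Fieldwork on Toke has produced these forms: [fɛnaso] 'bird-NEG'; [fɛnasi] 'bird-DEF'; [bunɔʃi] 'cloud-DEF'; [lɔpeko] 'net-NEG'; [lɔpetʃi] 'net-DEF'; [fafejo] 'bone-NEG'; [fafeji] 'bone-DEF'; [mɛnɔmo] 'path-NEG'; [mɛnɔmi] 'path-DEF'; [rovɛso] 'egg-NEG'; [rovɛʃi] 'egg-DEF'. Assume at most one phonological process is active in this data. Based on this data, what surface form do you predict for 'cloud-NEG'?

[bunɔso]

The root 'egg' surfaces as [rovɛso] and [rovɛʃi], with a stem-final [s] ~ [ʃ] alternation.
The stem 'bird' ([fɛnaso], [fɛnasi]) shows [s] unchanged in both environments, so [s] cannot be basic with [ʃ] derived before the DEF suffix.
So /ʃ/ is underlying, and a rule of depalatalization — palato-alveolar /tʃ/ and /ʃ/ become [k] and [s] when no front vowel follows — gives [s].
From [bunɔʃi] the stem 'cloud' is /bunɔʃ/; when no front vowel follows this yields [bunɔso].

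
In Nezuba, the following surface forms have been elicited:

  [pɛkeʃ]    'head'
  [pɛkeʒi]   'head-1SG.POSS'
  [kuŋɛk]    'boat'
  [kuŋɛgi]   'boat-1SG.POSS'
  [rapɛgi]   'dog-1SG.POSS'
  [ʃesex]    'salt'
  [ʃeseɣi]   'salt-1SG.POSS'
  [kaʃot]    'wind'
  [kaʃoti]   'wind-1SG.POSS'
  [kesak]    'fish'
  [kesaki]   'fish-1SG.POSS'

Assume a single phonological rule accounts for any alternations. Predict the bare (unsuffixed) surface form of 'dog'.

[rapɛk]

In [kuŋɛk] and [kuŋɛgi] the final segment of 'boat' alternates: [k] ~ [g].
Compare 'fish', with invariant [k] in [kesak] and [kesaki]: an analysis with underlying /k/ and a rule producing [g] before the 1SG.POSS suffix would wrongly predict alternation here too.
So /g/ is underlying, and a rule of word-final obstruent devoicing — voiced obstruents become voiceless word-finally — gives [k].
From [rapɛgi] the stem 'dog' is /rapɛg/; word-finally this yields [rapɛk].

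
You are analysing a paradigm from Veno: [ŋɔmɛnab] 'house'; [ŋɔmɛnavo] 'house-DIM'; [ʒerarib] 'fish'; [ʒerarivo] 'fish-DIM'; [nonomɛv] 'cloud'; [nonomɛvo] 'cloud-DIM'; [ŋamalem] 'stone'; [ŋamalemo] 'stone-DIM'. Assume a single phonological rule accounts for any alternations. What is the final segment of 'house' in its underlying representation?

/b/

'house' shows [b] ~ [v] at the end of the stem ([ŋɔmɛnab] vs [ŋɔmɛnavo]).
If /v/ were underlying and a rule turned it into [b] in isolation, 'cloud' would also alternate; but it has [v] in both [nonomɛv] and [nonomɛvo].
So /b/ is underlying, and a rule of intervocalic spirantization — voiced stops become fricatives between vowels — gives [v].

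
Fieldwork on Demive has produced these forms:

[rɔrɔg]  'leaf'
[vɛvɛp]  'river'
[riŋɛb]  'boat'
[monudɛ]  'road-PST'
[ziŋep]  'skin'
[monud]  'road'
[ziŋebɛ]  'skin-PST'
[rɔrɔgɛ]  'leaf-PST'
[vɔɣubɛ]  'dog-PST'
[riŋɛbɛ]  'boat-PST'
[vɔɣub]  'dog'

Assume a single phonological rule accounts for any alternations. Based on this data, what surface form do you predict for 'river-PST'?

The stem for 'skin' ends in [p] in [ziŋep] but [b] in [ziŋebɛ].
Compare 'boat', with invariant [b] in [riŋɛb] and [riŋɛbɛ]: an analysis with underlying /b/ and a rule producing [p] in isolation would wrongly predict alternation here too.
The alternation reflects intervocalic voicing: voiceless stops become voiced between vowels. /p/ is underlying.
The one attested form of 'river', [vɛvɛp], shows underlying /vɛvɛp/. Applying the same rule between vowels gives [vɛvɛbɛ].

[vɛvɛbɛ]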